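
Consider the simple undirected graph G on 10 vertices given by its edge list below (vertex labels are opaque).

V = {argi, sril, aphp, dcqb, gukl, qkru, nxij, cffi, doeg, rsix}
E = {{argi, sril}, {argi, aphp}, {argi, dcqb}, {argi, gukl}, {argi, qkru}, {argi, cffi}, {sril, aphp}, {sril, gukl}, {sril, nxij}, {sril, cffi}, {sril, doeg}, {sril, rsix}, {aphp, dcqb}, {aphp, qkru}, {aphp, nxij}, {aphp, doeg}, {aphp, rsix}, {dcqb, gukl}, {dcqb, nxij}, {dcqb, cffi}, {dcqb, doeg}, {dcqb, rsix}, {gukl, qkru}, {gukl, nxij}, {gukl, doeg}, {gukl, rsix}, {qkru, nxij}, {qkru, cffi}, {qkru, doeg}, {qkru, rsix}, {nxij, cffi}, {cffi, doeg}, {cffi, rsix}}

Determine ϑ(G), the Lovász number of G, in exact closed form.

N(sril) = {argi, aphp, gukl, nxij, cffi, doeg, rsix}, |N(sril)| = 7.
N(nxij) = {sril, aphp, dcqb, gukl, qkru, cffi}, |N(nxij)| = 6.
Vertex qkru has 7 neighbors: argi, aphp, gukl, nxij, cffi, doeg, rsix.
deg(gukl) = 7; N(gukl) = {argi, sril, dcqb, qkru, nxij, doeg, rsix}.
Complete multipartite on [4, 3, 3]: sandwich collapses at ϑ=4.
= 4.0000… (decimal).
Sandwich: α(G)=4 ≤ ϑ(G)=4 ≤ χ(Ḡ)=4 (collapsed).

4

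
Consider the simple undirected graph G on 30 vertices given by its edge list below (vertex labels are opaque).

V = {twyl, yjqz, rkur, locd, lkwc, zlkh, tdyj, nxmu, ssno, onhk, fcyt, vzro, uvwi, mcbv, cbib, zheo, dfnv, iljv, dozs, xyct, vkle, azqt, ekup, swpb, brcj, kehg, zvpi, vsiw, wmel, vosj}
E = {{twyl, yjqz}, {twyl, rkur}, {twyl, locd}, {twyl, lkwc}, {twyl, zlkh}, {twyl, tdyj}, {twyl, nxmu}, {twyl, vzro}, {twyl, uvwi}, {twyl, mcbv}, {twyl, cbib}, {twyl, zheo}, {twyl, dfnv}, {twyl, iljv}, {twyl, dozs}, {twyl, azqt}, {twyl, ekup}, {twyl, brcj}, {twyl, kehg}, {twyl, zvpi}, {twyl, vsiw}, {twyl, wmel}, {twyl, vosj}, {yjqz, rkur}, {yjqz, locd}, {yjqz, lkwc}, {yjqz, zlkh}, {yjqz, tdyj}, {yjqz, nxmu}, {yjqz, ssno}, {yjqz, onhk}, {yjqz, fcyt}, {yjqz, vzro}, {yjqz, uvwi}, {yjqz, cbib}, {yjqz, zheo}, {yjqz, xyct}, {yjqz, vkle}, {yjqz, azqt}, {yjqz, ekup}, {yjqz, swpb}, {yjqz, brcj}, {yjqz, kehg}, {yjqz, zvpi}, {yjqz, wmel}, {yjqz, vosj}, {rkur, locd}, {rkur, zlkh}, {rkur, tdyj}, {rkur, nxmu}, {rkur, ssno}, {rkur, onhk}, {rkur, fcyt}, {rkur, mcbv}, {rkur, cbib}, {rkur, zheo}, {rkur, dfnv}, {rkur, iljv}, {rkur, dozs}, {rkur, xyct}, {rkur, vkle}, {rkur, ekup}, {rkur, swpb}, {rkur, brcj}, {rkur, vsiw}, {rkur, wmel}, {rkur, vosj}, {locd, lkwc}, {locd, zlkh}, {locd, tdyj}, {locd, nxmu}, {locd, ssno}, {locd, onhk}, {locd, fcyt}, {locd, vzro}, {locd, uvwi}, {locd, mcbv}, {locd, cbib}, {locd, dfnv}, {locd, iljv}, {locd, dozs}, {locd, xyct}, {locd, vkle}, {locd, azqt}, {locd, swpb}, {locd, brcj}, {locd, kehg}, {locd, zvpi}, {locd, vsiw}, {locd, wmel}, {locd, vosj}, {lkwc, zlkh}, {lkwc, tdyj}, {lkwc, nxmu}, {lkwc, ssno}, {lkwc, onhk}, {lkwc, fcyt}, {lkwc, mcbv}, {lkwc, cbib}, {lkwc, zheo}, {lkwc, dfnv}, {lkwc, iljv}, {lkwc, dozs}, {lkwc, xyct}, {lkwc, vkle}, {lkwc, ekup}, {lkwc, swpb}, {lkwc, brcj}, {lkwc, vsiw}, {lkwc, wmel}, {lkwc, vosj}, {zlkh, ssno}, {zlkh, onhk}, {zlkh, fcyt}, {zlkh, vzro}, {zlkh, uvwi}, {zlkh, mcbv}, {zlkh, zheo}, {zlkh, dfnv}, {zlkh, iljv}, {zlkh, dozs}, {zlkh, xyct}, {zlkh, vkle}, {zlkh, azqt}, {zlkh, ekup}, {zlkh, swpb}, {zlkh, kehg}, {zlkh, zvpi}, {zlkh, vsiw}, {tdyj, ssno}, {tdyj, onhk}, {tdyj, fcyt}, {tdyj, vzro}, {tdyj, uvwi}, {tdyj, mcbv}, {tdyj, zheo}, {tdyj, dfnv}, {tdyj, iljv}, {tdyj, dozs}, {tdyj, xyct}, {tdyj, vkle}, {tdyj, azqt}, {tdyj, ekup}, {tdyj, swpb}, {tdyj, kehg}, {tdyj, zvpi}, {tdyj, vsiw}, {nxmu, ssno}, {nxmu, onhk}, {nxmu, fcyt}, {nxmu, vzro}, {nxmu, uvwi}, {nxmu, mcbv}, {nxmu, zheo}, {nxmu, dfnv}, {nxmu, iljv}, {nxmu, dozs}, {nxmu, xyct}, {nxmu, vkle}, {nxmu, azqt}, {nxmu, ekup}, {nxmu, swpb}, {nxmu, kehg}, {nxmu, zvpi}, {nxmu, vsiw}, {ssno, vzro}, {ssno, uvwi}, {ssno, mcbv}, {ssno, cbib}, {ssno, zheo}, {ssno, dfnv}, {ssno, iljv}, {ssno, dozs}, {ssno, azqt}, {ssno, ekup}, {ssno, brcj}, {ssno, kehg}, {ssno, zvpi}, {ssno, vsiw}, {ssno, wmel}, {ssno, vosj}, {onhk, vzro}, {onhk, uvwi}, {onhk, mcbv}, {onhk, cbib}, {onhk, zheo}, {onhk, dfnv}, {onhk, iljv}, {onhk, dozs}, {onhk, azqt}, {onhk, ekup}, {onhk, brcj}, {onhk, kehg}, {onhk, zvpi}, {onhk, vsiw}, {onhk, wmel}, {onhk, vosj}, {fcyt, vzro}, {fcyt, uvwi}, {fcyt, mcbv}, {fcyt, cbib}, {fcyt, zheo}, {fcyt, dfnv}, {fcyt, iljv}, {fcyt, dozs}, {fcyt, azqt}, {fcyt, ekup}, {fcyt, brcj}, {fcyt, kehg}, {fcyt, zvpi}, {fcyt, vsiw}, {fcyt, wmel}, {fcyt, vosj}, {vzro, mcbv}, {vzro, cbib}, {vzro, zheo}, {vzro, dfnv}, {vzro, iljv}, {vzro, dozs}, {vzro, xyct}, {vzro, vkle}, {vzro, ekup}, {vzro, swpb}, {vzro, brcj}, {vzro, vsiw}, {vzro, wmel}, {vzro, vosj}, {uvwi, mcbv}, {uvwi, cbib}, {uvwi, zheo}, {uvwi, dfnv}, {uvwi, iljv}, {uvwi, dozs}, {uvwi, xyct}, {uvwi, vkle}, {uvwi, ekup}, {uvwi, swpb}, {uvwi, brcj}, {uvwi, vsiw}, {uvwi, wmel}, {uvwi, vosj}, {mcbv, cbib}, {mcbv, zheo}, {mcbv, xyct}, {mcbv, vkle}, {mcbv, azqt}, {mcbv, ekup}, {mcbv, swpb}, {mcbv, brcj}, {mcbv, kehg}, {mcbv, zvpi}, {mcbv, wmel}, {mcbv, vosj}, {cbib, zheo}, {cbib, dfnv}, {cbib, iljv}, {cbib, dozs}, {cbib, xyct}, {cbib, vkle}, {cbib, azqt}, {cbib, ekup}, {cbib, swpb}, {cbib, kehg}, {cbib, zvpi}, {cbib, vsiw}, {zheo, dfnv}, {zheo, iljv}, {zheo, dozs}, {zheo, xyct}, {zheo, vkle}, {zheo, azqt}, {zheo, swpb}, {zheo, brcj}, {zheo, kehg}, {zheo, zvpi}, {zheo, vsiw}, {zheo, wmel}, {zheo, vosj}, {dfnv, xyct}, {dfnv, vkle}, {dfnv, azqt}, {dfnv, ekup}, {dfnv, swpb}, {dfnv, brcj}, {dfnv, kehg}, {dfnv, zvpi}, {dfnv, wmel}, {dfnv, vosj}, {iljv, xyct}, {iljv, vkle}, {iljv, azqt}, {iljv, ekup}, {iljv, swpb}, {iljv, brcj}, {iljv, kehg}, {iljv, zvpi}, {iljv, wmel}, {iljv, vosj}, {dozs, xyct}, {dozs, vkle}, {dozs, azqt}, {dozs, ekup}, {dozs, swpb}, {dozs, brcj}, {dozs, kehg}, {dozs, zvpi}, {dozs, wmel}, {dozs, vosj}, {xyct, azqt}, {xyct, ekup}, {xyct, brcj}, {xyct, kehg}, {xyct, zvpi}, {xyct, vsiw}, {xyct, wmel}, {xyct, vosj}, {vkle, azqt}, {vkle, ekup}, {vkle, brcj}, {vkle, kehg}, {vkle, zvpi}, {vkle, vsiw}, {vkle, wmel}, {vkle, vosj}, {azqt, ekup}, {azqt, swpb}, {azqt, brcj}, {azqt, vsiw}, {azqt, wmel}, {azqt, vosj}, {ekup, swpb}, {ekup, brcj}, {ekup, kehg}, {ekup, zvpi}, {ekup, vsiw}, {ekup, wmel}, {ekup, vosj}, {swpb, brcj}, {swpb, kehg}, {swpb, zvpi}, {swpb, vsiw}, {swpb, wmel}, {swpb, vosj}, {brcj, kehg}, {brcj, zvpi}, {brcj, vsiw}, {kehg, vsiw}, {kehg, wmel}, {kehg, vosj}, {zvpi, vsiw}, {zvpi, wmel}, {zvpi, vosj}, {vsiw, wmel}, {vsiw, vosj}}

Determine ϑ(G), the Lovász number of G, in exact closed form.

7

deg(vosj) = 23; N(vosj) = {twyl, yjqz, rkur, locd, lkwc, ssno, onhk, fcyt, vzro, uvwi, mcbv, zheo, dfnv, iljv, dozs, xyct, vkle, azqt, ekup, swpb, kehg, zvpi, vsiw}.
Vertex zlkh has 23 neighbors: twyl, yjqz, rkur, locd, lkwc, ssno, onhk, fcyt, vzro, uvwi, mcbv, zheo, dfnv, iljv, dozs, xyct, vkle, azqt, ekup, swpb, kehg, zvpi, vsiw.
N(zvpi) = {twyl, yjqz, locd, zlkh, tdyj, nxmu, ssno, onhk, fcyt, mcbv, cbib, zheo, dfnv, iljv, dozs, xyct, vkle, ekup, swpb, brcj, vsiw, wmel, vosj}, |N(zvpi)| = 23.
Vertex nxmu has 23 neighbors: twyl, yjqz, rkur, locd, lkwc, ssno, onhk, fcyt, vzro, uvwi, mcbv, zheo, dfnv, iljv, dozs, xyct, vkle, azqt, ekup, swpb, kehg, zvpi, vsiw.
G = K_{7,7,7,6,3}: α = 7 = χ(Ḡ), so ϑ = 7.
= 7.0000… (decimal).
7 ≤ 7 ≤ 7: collapsed.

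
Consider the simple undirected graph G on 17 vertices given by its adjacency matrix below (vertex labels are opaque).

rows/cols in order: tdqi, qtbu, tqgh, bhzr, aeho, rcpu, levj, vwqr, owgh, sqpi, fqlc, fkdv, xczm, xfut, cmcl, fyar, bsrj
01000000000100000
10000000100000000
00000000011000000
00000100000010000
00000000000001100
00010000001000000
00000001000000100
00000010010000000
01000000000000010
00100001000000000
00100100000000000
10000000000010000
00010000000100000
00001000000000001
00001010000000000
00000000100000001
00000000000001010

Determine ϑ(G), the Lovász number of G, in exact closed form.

N(tqgh) = {sqpi, fqlc}, |N(tqgh)| = 2.
Vertex aeho has 2 neighbors: xfut, cmcl.
N(xfut) = {aeho, bsrj}, |N(xfut)| = 2.
deg(qtbu) = 2; N(qtbu) = {tdqi, owgh}.
deg(v) = 2 for all v (|V|=17); a single 17-cycle (edge-transitive).
spec(A) ≈ [2.0, 1.8649, 1.478, 0.8915, 0.1845, -0.5473, -1.2053, -1.7004, -1.9659] (distinct, 4 d.p.).
With N=17: ϑ(G) = 17·(-(-1)*2*cos(pi/17))/(2−(-2*cos(pi/17))) = 17*cos(pi/17)/(cos(pi/17) + 1).
≈ 8.4270143 (to 7 d.p.).
α=8, χ(Ḡ)=9; ϑ=17*cos(pi/17)/(cos(pi/17) + 1) lies between (both strict).

17*cos(pi/17)/(cos(pi/17) + 1)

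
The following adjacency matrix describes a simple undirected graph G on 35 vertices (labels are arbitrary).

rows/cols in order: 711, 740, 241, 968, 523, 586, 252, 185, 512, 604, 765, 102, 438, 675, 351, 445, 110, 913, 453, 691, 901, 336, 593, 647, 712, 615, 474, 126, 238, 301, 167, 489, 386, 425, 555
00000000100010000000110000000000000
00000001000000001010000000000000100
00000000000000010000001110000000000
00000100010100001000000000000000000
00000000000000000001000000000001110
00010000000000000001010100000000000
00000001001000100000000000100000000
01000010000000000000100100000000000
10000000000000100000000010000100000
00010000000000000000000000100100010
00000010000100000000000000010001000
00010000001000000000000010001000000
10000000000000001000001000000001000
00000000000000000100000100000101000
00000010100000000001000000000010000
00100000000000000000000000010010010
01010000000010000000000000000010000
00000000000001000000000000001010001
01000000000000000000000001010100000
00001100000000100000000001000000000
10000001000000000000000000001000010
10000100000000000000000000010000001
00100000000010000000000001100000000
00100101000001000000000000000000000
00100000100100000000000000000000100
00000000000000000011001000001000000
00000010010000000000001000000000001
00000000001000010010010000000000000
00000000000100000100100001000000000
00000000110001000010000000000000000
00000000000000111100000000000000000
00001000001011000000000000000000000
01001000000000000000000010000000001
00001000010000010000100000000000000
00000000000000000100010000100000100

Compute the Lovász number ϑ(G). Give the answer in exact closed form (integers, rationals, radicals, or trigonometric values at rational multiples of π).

deg(185) = 4; N(185) = {740, 252, 901, 647}.
Vertex 489 has 4 neighbors: 523, 765, 438, 675.
Vertex 301 has 4 neighbors: 512, 604, 675, 453.
N(711) = {512, 438, 901, 336}, |N(711)| = 4.
Every vertex has degree 4 (N=35); Kneser-type, 3-subsets of [7].
A has 4 distinct eigenvalues ≈ [4.0, 2.0, -1.0, -3.0].
Lovász: ϑ = −35(-3)/(4+-1*(-3)) = 15.
≈ 15.00000000 (to 8 d.p.).

15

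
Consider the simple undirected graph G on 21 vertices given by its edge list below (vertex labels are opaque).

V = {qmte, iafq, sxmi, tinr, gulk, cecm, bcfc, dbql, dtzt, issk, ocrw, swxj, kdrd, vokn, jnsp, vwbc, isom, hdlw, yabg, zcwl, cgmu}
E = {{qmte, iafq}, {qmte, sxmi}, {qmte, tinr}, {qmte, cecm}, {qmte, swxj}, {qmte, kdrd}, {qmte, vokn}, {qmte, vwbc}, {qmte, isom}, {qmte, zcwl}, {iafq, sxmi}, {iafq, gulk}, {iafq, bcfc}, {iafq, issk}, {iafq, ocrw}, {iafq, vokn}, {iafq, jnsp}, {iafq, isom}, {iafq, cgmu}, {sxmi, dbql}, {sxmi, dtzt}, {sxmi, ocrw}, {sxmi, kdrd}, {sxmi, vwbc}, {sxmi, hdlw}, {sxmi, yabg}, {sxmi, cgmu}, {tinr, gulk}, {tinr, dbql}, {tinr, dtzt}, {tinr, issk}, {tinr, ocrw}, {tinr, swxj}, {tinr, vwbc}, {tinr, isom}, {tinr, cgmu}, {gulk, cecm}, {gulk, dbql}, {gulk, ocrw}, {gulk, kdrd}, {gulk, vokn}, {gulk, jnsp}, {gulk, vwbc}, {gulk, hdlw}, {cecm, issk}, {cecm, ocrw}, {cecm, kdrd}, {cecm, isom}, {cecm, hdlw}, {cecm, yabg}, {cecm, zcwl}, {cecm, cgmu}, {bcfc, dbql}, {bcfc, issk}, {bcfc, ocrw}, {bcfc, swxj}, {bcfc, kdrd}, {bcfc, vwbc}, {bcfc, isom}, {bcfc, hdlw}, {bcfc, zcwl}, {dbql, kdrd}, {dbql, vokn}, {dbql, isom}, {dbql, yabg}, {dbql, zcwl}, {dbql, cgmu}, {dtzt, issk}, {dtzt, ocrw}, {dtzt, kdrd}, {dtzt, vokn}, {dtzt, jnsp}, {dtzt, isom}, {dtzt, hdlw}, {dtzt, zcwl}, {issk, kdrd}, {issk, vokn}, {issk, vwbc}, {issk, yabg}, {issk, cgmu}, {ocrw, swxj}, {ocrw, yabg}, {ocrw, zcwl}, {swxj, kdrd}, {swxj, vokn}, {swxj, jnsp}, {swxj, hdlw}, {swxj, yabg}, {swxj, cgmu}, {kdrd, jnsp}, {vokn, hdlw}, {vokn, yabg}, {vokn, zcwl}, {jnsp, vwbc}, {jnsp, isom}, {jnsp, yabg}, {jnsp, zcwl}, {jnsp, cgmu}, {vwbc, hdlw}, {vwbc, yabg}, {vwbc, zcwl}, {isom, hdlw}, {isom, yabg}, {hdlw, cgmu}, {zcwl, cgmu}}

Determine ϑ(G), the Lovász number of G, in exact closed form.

6

N(dbql) = {sxmi, tinr, gulk, bcfc, kdrd, vokn, isom, yabg, zcwl, cgmu}, |N(dbql)| = 10.
deg(cecm) = 10; N(cecm) = {qmte, gulk, issk, ocrw, kdrd, isom, hdlw, yabg, zcwl, cgmu}.
deg(cgmu) = 10; N(cgmu) = {iafq, sxmi, tinr, cecm, dbql, issk, swxj, jnsp, hdlw, zcwl}.
deg(iafq) = 10; N(iafq) = {qmte, sxmi, gulk, bcfc, issk, ocrw, vokn, jnsp, isom, cgmu}.
Every vertex has degree 10 (N=21); Kneser K(7,2) on C(7,2)=21 vertices.
Distinct eigenvalues (to 4 d.p.): [10.0, 1.0, -4.0].
ϑ = −N·λ_min/(λ_max−λ_min) = −21·(-4)/(10−(-4)) = 6.
≈ 6.00000 (to 5 d.p.).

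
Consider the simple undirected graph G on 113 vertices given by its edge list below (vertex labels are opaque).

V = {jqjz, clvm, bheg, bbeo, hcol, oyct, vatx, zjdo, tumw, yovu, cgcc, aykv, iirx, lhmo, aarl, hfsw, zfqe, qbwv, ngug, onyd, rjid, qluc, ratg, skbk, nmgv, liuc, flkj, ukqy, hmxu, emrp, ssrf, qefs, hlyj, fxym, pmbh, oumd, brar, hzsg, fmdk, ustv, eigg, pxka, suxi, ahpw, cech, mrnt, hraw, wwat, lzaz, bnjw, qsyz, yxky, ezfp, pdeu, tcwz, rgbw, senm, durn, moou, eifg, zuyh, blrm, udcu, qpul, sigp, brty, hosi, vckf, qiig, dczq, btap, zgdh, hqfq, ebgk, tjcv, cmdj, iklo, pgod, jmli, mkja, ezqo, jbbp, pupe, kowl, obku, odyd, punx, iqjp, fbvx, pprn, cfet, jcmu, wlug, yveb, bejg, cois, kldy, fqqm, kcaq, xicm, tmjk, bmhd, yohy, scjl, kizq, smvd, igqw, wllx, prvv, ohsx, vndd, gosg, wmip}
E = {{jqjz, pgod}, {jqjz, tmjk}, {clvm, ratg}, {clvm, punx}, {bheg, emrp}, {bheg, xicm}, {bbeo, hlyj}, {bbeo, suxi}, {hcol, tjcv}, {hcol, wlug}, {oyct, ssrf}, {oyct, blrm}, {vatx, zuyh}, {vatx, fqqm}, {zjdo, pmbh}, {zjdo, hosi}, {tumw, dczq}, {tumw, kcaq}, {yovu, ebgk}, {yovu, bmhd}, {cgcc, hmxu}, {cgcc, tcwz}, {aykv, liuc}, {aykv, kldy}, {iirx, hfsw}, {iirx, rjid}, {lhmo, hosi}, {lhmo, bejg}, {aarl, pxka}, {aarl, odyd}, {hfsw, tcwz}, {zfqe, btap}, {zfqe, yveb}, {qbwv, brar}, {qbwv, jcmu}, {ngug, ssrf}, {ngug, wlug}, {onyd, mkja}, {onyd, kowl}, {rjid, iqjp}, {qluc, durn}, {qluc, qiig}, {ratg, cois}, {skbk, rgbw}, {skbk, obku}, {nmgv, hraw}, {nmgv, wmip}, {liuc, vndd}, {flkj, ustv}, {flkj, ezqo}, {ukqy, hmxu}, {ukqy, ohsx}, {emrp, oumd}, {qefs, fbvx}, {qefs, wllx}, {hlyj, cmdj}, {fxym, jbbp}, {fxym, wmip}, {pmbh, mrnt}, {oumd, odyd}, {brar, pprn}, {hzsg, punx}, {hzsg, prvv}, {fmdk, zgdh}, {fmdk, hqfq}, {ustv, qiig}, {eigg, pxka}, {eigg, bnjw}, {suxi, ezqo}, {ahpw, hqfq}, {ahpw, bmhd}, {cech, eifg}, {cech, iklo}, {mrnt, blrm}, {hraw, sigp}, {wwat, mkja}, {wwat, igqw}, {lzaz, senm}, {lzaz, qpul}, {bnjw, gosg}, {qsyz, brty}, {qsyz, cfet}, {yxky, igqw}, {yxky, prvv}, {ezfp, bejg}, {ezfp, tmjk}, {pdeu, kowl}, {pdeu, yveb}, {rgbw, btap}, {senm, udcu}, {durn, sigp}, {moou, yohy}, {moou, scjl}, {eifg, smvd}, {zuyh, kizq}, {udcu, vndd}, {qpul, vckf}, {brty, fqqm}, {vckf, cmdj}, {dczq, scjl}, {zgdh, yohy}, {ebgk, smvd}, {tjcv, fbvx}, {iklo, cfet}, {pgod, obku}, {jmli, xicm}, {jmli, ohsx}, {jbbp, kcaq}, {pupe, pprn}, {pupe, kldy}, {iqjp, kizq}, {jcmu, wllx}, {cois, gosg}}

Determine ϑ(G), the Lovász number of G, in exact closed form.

Vertex cfet has 2 neighbors: qsyz, iklo.
Vertex obku has 2 neighbors: skbk, pgod.
N(jbbp) = {fxym, kcaq}, |N(jbbp)| = 2.
N(iirx) = {hfsw, rjid}, |N(iirx)| = 2.
2-regular, N=113; connected 2-regular on 113 ⇒ C_{113}.
spec(A) ≈ [2.0, 1.99691, 1.98765, 1.97224, 1.95074, 1.9232, 1.88973, 1.85041, 1.80537, 1.75475, 1.69871, 1.63742, 1.57106, 1.49985, 1.42401, 1.34376, 1.25936, 1.17107, 1.07915, 0.98391, 0.88562, 0.78459, 0.68114, 0.57558, 0.46824, 0.35946, 0.24956, 0.1389, 0.0278, -0.08338, -0.1943, -0.30463, -0.41401, -0.52211, -0.6286, -0.73315, -0.83543, -0.93512, -1.03193, -1.12555, -1.21568, -1.30206, -1.38442, -1.4625, -1.53605, -1.60486, -1.66871, -1.7274, -1.78075, -1.8286, -1.87079, -1.9072, -1.93772, -1.96225, -1.98071, -1.99305, -1.99923] (distinct, 5 d.p.).
λ_max=2, λ_min=-2*cos(pi/113); ϑ = −113·λ_min/(λ_max−λ_min) = 113*cos(pi/113)/(cos(pi/113) + 1).
≈ 56.48908 (to 5 d.p.).
Check 56 ≤ 113*cos(pi/113)/(cos(pi/113) + 1) ≤ 57: both strict.

113*cos(pi/113)/(cos(pi/113) + 1)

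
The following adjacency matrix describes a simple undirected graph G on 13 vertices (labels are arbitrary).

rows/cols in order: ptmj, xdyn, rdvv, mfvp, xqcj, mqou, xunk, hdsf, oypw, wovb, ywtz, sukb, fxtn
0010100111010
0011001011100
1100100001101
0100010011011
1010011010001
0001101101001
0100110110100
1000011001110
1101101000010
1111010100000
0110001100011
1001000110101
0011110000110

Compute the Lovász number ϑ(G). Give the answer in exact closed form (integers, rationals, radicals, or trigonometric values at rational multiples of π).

sqrt(13)

N(mfvp) = {xdyn, mqou, oypw, wovb, sukb, fxtn}, |N(mfvp)| = 6.
deg(ptmj) = 6; N(ptmj) = {rdvv, xqcj, hdsf, oypw, wovb, sukb}.
Vertex mqou has 6 neighbors: mfvp, xqcj, xunk, hdsf, wovb, fxtn.
N(oypw) = {ptmj, xdyn, mfvp, xqcj, xunk, sukb}, |N(oypw)| = 6.
deg(v) = 6 for all v (|V|=13); Paley(13): SR with (k,λ,μ)=(6,2,3).
A has 3 distinct eigenvalues ≈ [6.0, 1.30278, -2.30278].
Lovász: ϑ = −13(-sqrt(13)/2 - 1/2)/(6+-(-sqrt(13)/2 - 1/2)) = sqrt(13).
= 3.6055513… (decimal).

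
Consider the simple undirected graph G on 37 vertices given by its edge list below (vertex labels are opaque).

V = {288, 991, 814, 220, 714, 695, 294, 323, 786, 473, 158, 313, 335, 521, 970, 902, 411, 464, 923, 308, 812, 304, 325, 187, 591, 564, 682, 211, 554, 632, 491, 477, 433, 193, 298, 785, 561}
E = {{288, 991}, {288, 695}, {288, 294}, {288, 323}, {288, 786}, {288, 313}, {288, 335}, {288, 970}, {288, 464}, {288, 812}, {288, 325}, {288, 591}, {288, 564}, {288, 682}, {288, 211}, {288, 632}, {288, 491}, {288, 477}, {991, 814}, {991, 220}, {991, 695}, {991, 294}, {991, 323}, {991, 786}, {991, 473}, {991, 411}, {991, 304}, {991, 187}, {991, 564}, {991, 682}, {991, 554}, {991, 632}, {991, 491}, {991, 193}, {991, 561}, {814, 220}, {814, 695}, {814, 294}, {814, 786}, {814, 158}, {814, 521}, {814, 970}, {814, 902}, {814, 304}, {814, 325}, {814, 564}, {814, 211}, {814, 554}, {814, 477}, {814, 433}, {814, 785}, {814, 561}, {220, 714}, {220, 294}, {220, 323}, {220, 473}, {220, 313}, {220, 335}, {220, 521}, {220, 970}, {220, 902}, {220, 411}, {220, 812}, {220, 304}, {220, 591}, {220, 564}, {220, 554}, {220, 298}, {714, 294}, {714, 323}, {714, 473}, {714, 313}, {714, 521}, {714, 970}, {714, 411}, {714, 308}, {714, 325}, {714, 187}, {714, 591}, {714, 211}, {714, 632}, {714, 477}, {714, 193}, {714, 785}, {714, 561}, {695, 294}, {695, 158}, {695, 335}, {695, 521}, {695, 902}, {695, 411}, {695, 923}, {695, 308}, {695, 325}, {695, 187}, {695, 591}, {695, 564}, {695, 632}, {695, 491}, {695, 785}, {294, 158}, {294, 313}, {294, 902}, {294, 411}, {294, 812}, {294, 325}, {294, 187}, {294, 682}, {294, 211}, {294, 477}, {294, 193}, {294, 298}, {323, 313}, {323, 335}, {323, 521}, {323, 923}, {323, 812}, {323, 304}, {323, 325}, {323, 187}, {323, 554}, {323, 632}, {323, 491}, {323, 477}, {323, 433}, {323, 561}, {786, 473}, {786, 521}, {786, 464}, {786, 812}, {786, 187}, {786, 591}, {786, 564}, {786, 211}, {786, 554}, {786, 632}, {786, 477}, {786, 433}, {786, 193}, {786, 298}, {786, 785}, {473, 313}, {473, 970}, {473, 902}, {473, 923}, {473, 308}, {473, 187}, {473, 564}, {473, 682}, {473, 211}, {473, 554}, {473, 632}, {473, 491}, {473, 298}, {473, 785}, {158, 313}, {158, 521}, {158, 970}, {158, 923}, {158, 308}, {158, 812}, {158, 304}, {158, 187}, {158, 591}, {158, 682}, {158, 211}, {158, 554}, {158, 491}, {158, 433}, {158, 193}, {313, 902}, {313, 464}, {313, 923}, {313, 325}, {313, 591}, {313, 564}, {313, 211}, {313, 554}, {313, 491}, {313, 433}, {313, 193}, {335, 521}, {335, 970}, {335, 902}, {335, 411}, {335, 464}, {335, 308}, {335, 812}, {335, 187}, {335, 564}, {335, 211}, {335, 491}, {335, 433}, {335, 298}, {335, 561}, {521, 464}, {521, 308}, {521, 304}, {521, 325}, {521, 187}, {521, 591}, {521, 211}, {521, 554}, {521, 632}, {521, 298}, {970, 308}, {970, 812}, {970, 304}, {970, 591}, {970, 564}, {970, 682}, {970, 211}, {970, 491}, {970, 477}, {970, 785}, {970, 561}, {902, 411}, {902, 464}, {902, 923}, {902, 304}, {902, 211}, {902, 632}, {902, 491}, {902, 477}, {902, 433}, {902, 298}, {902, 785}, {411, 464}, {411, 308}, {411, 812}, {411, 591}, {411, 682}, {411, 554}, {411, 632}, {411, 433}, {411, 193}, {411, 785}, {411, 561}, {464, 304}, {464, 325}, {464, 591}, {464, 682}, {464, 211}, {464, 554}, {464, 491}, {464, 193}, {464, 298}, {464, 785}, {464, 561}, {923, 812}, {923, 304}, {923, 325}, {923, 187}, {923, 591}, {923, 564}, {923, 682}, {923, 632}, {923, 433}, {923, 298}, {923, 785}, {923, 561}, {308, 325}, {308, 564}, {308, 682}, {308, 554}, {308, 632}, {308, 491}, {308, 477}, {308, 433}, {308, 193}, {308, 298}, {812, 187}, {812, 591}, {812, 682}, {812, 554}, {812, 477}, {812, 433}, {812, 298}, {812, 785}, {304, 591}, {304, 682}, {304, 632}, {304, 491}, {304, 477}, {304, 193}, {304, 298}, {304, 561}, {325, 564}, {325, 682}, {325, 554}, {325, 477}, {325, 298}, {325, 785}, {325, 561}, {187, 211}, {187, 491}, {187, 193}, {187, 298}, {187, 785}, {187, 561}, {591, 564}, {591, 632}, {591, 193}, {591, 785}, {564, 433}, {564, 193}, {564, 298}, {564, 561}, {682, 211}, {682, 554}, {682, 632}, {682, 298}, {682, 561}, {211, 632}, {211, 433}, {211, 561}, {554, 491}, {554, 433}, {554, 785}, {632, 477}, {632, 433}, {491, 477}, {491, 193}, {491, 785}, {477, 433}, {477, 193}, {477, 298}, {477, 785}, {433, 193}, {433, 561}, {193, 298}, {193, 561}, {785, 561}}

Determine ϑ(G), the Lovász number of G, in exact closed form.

N(335) = {288, 220, 695, 323, 521, 970, 902, 411, 464, 308, 812, 187, 564, 211, 491, 433, 298, 561}, |N(335)| = 18.
N(632) = {288, 991, 714, 695, 323, 786, 473, 521, 902, 411, 923, 308, 304, 591, 682, 211, 477, 433}, |N(632)| = 18.
Vertex 991 has 18 neighbors: 288, 814, 220, 695, 294, 323, 786, 473, 411, 304, 187, 564, 682, 554, 632, 491, 193, 561.
Vertex 288 has 18 neighbors: 991, 695, 294, 323, 786, 313, 335, 970, 464, 812, 325, 591, 564, 682, 211, 632, 491, 477.
Every vertex has degree 18 (N=37); strongly regular (37,18,8,9).
spec(A) ≈ [18.0, 2.541, -3.541] (distinct, 3 d.p.).
Lovász (edge-transitive): ϑ = −37·(-sqrt(37)/2 - 1/2)/((18)−(-sqrt(37)/2 - 1/2)) = sqrt(37).
Numerically 6.08276.

sqrt(37)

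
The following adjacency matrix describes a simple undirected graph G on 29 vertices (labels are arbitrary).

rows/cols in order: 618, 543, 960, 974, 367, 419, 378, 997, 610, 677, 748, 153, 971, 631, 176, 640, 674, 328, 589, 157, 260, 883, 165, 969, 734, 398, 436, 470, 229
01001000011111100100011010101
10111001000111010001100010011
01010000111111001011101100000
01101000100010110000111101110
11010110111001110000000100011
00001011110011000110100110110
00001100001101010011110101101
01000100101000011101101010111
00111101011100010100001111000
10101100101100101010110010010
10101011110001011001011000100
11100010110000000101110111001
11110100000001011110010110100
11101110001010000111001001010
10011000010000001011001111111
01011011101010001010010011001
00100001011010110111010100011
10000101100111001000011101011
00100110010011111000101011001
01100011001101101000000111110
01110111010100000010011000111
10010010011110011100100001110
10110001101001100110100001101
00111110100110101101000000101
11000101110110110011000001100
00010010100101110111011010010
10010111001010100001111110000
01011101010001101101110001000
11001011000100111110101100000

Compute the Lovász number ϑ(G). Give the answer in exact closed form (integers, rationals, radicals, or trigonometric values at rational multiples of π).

sqrt(29)

deg(997) = 14; N(997) = {543, 419, 610, 748, 640, 674, 328, 157, 260, 165, 734, 436, 470, 229}.
deg(378) = 14; N(378) = {367, 419, 748, 153, 631, 640, 589, 157, 260, 883, 969, 398, 436, 229}.
Vertex 960 has 14 neighbors: 543, 974, 610, 677, 748, 153, 971, 631, 674, 589, 157, 260, 165, 969.
deg(748) = 14; N(748) = {618, 960, 367, 378, 997, 610, 677, 631, 640, 674, 157, 883, 165, 436}.
Every vertex has degree 14 (N=29); SR(29,14,6,7) — a Paley graph.
The 3 distinct eigenvalues: [14.0, 2.193, -3.193].
Lovász: ϑ = −29(-sqrt(29)/2 - 1/2)/(14+-(-sqrt(29)/2 - 1/2)) = sqrt(29).
Numerically 5.385165.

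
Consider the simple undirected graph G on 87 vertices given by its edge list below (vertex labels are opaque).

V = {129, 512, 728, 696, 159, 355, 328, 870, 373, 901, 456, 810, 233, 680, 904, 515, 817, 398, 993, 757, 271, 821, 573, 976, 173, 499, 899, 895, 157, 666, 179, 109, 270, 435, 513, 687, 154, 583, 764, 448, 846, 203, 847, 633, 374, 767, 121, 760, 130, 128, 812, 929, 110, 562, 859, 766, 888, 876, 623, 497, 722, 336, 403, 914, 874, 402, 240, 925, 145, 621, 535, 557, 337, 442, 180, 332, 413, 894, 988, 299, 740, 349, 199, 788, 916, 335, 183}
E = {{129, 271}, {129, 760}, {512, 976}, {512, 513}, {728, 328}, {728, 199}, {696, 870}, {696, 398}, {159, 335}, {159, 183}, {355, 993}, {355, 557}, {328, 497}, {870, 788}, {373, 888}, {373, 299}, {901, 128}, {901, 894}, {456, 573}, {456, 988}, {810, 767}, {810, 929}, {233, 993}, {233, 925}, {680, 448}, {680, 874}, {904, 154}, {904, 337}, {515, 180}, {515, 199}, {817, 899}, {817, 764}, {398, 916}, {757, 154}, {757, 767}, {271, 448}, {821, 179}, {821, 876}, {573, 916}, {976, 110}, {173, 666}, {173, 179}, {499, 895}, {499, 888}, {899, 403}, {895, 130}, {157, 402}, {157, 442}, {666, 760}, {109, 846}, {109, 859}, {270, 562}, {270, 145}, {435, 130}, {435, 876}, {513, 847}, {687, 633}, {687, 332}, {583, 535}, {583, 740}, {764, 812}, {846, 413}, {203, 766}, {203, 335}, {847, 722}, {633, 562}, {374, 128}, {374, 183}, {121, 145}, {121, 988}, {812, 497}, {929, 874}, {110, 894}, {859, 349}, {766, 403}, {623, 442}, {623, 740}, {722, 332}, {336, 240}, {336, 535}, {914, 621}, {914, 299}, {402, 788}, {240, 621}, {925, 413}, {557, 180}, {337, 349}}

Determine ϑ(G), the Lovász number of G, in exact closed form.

87*cos(pi/87)/(cos(pi/87) + 1)

Vertex 988 has 2 neighbors: 456, 121.
N(413) = {846, 925}, |N(413)| = 2.
Vertex 976 has 2 neighbors: 512, 110.
Vertex 130 has 2 neighbors: 895, 435.
deg(v) = 2 for all v (|V|=87); connected 2-regular on 87 ⇒ C_{87}.
A has 44 distinct eigenvalues ≈ [2.0, 1.995, 1.979, 1.953, 1.917, 1.871, 1.815, 1.75, 1.675, 1.592, 1.501, 1.401, 1.295, 1.181, 1.062, 0.937, 0.807, 0.673, 0.535, 0.395, 0.252, 0.108, -0.036, -0.18, -0.324, -0.465, -0.604, -0.74, -0.872, -1.0, -1.122, -1.239, -1.349, -1.452, -1.547, -1.635, -1.714, -1.784, -1.844, -1.895, -1.936, -1.967, -1.988, -1.999].
−87·(-2*cos(pi/87)) / ((2)−(-2*cos(pi/87))) = 87*cos(pi/87)/(cos(pi/87) + 1) = ϑ(G).
Numerically 43.4858165.
Check 43 ≤ 87*cos(pi/87)/(cos(pi/87) + 1) ≤ 44: both strict.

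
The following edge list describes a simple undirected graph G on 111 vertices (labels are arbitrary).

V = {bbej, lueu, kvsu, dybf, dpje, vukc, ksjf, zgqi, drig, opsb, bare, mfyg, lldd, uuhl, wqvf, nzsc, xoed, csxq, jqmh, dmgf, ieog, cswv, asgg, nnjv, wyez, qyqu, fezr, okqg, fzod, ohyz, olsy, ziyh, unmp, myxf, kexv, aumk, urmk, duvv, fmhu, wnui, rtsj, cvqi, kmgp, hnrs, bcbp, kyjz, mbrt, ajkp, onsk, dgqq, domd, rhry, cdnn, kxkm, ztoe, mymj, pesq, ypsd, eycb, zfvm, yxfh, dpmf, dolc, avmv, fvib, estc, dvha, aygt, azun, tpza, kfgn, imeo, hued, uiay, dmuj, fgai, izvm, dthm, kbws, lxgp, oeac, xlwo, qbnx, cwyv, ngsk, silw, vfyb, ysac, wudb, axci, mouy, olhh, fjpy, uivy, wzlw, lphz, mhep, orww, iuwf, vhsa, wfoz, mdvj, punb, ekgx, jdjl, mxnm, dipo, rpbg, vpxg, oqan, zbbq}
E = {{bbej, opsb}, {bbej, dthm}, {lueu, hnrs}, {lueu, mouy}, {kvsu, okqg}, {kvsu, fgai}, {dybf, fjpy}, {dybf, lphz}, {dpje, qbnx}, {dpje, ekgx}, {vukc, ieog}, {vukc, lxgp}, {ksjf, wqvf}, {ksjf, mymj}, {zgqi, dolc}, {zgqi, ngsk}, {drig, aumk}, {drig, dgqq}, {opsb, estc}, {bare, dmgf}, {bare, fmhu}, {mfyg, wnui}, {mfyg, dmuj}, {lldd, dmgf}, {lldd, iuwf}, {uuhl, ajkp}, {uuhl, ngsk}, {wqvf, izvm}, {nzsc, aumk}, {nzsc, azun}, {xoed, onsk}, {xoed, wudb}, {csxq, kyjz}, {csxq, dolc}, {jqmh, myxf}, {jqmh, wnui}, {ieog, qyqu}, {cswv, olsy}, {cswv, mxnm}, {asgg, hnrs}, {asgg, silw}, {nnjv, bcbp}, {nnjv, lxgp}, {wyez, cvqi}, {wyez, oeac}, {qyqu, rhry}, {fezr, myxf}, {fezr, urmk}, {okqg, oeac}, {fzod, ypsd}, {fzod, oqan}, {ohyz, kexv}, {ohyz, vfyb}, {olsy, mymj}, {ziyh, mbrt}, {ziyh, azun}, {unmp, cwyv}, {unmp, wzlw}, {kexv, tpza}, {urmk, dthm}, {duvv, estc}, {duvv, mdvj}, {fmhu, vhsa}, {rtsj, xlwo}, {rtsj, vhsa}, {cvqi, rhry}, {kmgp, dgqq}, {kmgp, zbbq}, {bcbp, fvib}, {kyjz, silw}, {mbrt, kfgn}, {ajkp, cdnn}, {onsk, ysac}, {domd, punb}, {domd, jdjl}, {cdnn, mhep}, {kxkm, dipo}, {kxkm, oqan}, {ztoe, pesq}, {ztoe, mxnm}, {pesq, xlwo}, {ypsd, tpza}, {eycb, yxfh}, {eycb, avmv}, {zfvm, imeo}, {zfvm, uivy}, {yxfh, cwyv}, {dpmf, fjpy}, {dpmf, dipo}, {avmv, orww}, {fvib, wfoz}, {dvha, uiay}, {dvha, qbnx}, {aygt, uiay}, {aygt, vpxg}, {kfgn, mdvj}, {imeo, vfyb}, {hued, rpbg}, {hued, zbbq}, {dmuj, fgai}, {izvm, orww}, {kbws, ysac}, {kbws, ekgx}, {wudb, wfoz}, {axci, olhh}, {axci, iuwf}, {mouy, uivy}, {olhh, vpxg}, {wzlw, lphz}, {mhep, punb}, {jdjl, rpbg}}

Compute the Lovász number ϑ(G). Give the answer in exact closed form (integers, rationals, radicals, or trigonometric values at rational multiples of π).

N(onsk) = {xoed, ysac}, |N(onsk)| = 2.
N(duvv) = {estc, mdvj}, |N(duvv)| = 2.
deg(tpza) = 2; N(tpza) = {kexv, ypsd}.
Vertex fzod has 2 neighbors: ypsd, oqan.
Regular of degree 2 on 111 vertices: the odd cycle C_{111}.
Distinct eigenvalues (to 4 d.p.): [2.0, 1.9968, 1.9872, 1.9712, 1.949, 1.9204, 1.8858, 1.845, 1.7984, 1.746, 1.688, 1.6247, 1.5561, 1.4825, 1.4042, 1.3213, 1.2343, 1.1433, 1.0486, 0.9506, 0.8495, 0.7457, 0.6395, 0.5313, 0.4214, 0.3101, 0.1978, 0.0849, -0.0283, -0.1414, -0.254, -0.3659, -0.4765, -0.5856, -0.6929, -0.7979, -0.9004, -1.0, -1.0964, -1.1893, -1.2783, -1.3633, -1.4439, -1.5199, -1.591, -1.657, -1.7177, -1.7729, -1.8225, -1.8661, -1.9039, -1.9355, -1.9609, -1.98, -1.9928, -1.9992].
−111·(-2*cos(pi/111)) / ((2)−(-2*cos(pi/111))) = 111*cos(pi/111)/(cos(pi/111) + 1) = ϑ(G).
ϑ(G) ≈ 55.4888841.
Check 55 ≤ 111*cos(pi/111)/(cos(pi/111) + 1) ≤ 56: both strict.

111*cos(pi/111)/(cos(pi/111) + 1)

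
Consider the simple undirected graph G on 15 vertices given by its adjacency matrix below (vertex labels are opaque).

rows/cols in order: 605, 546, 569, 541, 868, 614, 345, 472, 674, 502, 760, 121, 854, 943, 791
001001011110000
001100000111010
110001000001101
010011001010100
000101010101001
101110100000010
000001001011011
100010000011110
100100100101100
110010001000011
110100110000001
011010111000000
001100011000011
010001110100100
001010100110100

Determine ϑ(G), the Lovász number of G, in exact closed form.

5

Vertex 121 has 6 neighbors: 546, 569, 868, 345, 472, 674.
N(502) = {605, 546, 868, 674, 943, 791}, |N(502)| = 6.
N(472) = {605, 868, 760, 121, 854, 943}, |N(472)| = 6.
Vertex 760 has 6 neighbors: 605, 546, 541, 345, 472, 791.
deg(v) = 6 for all v (|V|=15); this is K(6,2), the Kneser graph.
The 3 distinct eigenvalues: [6.0, 1.0, -3.0].
Lovász: ϑ = −15(-3)/(6+-1*(-3)) = 5.
≈ 5.0000000 (to 7 d.p.).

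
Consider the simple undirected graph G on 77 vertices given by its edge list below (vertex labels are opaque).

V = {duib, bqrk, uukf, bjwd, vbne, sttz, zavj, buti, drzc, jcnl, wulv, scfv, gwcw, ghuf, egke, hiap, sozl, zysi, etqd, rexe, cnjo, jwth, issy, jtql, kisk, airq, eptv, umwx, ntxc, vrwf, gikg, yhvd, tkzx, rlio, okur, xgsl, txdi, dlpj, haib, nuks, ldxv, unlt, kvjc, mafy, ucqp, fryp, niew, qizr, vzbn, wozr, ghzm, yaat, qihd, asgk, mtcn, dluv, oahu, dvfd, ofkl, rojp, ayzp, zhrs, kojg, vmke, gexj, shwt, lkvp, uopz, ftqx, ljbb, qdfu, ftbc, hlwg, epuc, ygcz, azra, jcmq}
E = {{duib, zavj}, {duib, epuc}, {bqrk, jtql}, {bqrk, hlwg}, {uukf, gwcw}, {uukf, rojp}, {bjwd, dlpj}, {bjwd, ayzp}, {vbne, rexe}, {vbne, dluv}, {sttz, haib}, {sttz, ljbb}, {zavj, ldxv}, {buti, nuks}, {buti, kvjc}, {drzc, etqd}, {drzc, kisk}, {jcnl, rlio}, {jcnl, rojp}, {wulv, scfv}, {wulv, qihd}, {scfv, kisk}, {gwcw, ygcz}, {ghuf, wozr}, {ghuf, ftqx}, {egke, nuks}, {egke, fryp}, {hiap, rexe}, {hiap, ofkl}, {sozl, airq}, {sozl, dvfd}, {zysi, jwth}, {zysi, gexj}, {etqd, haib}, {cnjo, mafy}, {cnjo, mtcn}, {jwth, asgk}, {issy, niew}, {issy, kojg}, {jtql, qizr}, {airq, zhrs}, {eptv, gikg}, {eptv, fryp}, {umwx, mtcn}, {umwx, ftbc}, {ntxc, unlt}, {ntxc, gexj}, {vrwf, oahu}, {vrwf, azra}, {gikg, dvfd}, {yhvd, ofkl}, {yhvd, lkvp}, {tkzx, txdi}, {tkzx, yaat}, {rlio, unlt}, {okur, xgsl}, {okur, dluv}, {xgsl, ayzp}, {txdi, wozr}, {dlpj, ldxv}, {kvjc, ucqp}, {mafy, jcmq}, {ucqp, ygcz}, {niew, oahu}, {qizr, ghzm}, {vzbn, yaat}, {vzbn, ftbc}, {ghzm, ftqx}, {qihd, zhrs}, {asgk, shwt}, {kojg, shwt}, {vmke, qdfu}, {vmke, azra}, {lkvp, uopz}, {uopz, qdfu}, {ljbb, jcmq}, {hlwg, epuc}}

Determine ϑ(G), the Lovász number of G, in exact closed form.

deg(tkzx) = 2; N(tkzx) = {txdi, yaat}.
deg(unlt) = 2; N(unlt) = {ntxc, rlio}.
N(zhrs) = {airq, qihd}, |N(zhrs)| = 2.
deg(rlio) = 2; N(rlio) = {jcnl, unlt}.
G on 77 vertices is 2-regular; this is C_{77}, the 77-cycle.
spec(A) ≈ [2.0, 1.9933, 1.9734, 1.9404, 1.8944, 1.8358, 1.765, 1.6825, 1.5888, 1.4845, 1.3703, 1.247, 1.1154, 0.9764, 0.8308, 0.6798, 0.5242, 0.3651, 0.2036, 0.0408, -0.1223, -0.2846, -0.445, -0.6025, -0.7559, -0.9043, -1.0467, -1.1822, -1.3097, -1.4286, -1.5379, -1.637, -1.7252, -1.8019, -1.8667, -1.919, -1.9585, -1.985, -1.9983] (distinct, 4 d.p.).
With N=77: ϑ(G) = 77·(-(-1)*2*cos(pi/77))/(2−(-2*cos(pi/77))) = 77*cos(pi/77)/(cos(pi/77) + 1).
ϑ(G) ≈ 38.4840.
Lovász sandwich 38 ≤ 77*cos(pi/77)/(cos(pi/77) + 1) ≤ 39: both strict.

77*cos(pi/77)/(cos(pi/77) + 1)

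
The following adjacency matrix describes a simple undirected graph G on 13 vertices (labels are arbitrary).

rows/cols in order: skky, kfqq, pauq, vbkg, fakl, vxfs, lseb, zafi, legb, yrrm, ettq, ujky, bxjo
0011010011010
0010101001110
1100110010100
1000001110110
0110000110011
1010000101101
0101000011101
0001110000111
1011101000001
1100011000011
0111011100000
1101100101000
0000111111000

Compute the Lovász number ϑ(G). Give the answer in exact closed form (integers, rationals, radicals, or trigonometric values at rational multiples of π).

Vertex skky has 6 neighbors: pauq, vbkg, vxfs, legb, yrrm, ujky.
N(vxfs) = {skky, pauq, zafi, yrrm, ettq, bxjo}, |N(vxfs)| = 6.
deg(fakl) = 6; N(fakl) = {kfqq, pauq, zafi, legb, ujky, bxjo}.
Vertex legb has 6 neighbors: skky, pauq, vbkg, fakl, lseb, bxjo.
deg(v) = 6 for all v (|V|=13); strongly regular (13,6,2,3).
spec(A) ≈ [6.0, 1.30278, -2.30278] (distinct, 5 d.p.).
−13·(-sqrt(13)/2 - 1/2) / ((6)−(-sqrt(13)/2 - 1/2)) = sqrt(13) = ϑ(G).
≈ 3.605551275 (to 9 d.p.).

sqrt(13)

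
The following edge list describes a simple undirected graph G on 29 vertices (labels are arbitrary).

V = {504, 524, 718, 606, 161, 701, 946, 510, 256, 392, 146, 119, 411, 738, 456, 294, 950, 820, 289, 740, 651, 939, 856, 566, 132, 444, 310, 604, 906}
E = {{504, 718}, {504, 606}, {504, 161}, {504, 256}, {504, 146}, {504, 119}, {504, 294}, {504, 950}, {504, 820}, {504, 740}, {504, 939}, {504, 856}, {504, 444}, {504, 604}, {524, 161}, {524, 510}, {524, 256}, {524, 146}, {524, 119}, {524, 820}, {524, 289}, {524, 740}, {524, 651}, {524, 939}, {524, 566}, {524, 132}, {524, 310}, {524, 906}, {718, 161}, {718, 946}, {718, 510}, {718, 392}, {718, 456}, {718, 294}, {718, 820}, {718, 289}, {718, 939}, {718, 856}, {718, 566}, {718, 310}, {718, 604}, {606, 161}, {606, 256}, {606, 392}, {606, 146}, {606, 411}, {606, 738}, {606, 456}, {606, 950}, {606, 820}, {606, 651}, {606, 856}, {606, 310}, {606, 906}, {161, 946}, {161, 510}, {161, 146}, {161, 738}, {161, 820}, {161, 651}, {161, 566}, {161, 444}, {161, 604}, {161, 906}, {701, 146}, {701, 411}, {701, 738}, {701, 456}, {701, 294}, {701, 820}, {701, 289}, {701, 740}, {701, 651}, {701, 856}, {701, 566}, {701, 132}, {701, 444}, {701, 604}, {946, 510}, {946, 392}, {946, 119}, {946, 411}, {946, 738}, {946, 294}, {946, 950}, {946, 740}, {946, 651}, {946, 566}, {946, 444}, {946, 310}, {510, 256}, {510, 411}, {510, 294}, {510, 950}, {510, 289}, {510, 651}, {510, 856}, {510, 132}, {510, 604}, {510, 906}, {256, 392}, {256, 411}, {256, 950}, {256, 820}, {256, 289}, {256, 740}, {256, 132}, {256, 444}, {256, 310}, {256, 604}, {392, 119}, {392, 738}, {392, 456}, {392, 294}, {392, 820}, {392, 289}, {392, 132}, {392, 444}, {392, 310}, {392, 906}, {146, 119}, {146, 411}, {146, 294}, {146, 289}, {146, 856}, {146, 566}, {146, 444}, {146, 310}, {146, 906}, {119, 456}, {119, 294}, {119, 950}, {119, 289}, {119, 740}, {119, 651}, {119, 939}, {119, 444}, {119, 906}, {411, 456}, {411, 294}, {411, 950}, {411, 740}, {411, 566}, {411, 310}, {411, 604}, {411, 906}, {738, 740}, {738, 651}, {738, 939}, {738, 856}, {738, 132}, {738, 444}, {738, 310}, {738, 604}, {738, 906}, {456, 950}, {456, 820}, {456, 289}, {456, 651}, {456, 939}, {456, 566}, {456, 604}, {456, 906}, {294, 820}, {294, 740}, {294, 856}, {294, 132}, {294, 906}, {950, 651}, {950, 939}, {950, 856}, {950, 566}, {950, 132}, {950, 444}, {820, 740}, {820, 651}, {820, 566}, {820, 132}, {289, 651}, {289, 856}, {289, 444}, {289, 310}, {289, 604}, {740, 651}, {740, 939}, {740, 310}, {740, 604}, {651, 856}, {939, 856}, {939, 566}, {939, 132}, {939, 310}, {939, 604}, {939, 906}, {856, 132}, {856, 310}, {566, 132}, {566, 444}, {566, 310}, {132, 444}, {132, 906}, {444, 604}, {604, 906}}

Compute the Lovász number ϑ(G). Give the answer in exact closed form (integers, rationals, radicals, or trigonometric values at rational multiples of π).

sqrt(29)

Vertex 906 has 14 neighbors: 524, 606, 161, 510, 392, 146, 119, 411, 738, 456, 294, 939, 132, 604.
N(411) = {606, 701, 946, 510, 256, 146, 456, 294, 950, 740, 566, 310, 604, 906}, |N(411)| = 14.
Vertex 604 has 14 neighbors: 504, 718, 161, 701, 510, 256, 411, 738, 456, 289, 740, 939, 444, 906.
deg(651) = 14; N(651) = {524, 606, 161, 701, 946, 510, 119, 738, 456, 950, 820, 289, 740, 856}.
G on 29 vertices is 14-regular; strongly regular (29,14,6,7).
spec(A) ≈ [14.0, 2.19258, -3.19258] (distinct, 5 d.p.).
With N=29: ϑ(G) = 29·(-(-sqrt(29)/2 - 1/2))/(14−(-sqrt(29)/2 - 1/2)) = sqrt(29).
≈ 5.385164807 (to 9 d.p.).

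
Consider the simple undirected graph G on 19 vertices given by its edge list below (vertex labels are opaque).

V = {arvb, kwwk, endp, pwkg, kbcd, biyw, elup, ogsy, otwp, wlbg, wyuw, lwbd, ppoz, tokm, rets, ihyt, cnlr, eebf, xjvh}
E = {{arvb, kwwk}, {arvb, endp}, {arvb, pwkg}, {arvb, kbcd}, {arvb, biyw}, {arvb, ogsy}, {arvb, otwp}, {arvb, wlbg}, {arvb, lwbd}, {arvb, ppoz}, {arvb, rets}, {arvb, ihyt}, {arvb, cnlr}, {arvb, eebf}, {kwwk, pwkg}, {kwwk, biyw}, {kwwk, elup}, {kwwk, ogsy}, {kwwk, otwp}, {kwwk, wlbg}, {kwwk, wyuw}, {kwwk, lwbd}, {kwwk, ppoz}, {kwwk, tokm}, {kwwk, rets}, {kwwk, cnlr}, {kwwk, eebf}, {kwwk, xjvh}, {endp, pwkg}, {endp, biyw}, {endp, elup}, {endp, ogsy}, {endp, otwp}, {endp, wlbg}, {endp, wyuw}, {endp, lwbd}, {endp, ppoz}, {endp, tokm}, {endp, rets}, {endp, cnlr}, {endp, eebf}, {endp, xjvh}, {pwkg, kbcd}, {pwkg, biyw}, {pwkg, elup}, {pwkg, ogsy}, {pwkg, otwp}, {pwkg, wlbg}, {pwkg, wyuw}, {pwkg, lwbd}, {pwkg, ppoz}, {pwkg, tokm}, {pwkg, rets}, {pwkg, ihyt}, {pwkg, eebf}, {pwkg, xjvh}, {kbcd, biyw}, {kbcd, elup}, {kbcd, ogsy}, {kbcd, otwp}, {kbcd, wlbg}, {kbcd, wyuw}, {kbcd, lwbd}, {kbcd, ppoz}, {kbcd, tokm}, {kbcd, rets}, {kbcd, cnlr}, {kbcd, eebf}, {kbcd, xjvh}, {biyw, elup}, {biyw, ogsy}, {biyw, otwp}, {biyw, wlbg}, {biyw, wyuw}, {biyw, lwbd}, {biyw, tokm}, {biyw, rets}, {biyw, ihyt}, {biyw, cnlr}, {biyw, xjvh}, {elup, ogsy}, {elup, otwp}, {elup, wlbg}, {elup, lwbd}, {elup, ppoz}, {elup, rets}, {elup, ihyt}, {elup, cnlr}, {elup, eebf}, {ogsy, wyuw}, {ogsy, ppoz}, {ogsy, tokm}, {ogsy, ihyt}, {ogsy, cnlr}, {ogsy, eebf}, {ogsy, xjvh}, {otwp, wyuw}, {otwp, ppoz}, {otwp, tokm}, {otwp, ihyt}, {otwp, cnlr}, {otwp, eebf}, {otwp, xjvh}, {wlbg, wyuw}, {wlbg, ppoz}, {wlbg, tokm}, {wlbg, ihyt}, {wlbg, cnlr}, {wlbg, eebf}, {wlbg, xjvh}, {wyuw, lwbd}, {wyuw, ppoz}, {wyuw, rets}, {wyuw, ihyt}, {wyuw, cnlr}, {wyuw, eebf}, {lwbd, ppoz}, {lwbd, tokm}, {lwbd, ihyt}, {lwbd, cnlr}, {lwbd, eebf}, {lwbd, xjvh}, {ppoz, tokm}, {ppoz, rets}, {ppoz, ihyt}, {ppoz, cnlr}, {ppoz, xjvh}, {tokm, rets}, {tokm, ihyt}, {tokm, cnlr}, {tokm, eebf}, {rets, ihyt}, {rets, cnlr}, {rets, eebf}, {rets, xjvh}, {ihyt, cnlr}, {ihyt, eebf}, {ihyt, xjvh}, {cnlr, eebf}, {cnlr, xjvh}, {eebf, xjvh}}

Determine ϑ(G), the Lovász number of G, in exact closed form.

5

N(kbcd) = {arvb, pwkg, biyw, elup, ogsy, otwp, wlbg, wyuw, lwbd, ppoz, tokm, rets, cnlr, eebf, xjvh}, |N(kbcd)| = 15.
Vertex tokm has 14 neighbors: kwwk, endp, pwkg, kbcd, biyw, ogsy, otwp, wlbg, lwbd, ppoz, rets, ihyt, cnlr, eebf.
N(endp) = {arvb, pwkg, biyw, elup, ogsy, otwp, wlbg, wyuw, lwbd, ppoz, tokm, rets, cnlr, eebf, xjvh}, |N(endp)| = 15.
Vertex xjvh has 14 neighbors: kwwk, endp, pwkg, kbcd, biyw, ogsy, otwp, wlbg, lwbd, ppoz, rets, ihyt, cnlr, eebf.
5 parts of sizes [5, 5, 4, 3, 2]; α(G) = 5 = ϑ (perfect).
Numerically 5.0000000.
Lovász sandwich 5 ≤ 5 ≤ 5: collapsed.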